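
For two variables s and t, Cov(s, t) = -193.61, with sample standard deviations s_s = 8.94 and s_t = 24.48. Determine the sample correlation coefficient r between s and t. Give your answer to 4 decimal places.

-0.8847

r = Cov(s,t) / (s_s · s_t) = -193.61 / (8.94 × 24.48)
  = -193.61 / 218.8512 ≈ -0.8847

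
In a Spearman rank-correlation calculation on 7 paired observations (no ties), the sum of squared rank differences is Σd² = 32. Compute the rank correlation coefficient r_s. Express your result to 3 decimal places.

ρ = 1 − 6Σd² / [n(n²−1)] = 1 − 6×32 / (7×48)
  = 1 − 192/336 = 1 − 0.5714 ≈ 0.429

0.429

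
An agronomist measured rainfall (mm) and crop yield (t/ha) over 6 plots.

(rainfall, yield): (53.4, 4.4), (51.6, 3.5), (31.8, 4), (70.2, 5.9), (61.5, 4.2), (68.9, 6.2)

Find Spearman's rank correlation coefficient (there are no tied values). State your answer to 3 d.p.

0.829

Rank rainfall: 3, 2, 1, 6, 4, 5
Rank yield: 4, 1, 2, 5, 3, 6
d = rank(rainfall) − rank(yield): -1, 1, -1, 1, 1, -1; Σd² = 6
ρ = 1 − 6Σd² / [n(n²−1)] = 1 − 6×6 / (6×35) = 1 − 36/210 ≈ 0.829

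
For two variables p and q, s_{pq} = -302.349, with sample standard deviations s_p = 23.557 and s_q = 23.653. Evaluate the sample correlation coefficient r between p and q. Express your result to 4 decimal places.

-0.5426

r = Cov(p,q) / (s_p · s_q) = -302.349 / (23.557 × 23.653)
  = -302.349 / 557.1937 ≈ -0.5426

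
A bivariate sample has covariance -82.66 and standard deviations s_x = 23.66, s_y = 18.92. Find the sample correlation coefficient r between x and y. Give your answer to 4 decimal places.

r = Cov(x,y) / (s_x · s_y) = -82.66 / (23.66 × 18.92)
  = -82.66 / 447.6472 ≈ -0.1847

-0.1847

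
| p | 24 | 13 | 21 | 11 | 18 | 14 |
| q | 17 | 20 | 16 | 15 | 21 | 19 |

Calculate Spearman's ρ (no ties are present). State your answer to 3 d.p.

Rank p: 6, 2, 5, 1, 4, 3
Rank q: 3, 5, 2, 1, 6, 4
d = rank(p) − rank(q): 3, -3, 3, 0, -2, -1; Σd² = 32
ρ = 1 − 6Σd² / [n(n²−1)] = 1 − 6×32 / (6×35) = 1 − 192/210 ≈ 0.086

0.086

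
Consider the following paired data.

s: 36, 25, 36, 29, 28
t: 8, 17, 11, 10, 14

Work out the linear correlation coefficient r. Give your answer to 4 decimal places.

-0.8110

n = 5, Σs = 154, Σt = 60, Σs² = 4842, Σt² = 770, Σst = 1791
nΣst − ΣsΣt = 8955 − 9240 = -285
nΣs² − (Σs)² = 24210 − 23716 = 494; nΣt² − (Σt)² = 3850 − 3600 = 250
r = -285 / √(494 × 250) = -285 / 351.4257 ≈ -0.8110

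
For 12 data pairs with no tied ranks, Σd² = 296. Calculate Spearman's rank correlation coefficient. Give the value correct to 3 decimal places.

-0.035

ρ = 1 − 6Σd² / [n(n²−1)] = 1 − 6×296 / (12×143)
  = 1 − 1776/1716 = 1 − 1.0350 ≈ -0.035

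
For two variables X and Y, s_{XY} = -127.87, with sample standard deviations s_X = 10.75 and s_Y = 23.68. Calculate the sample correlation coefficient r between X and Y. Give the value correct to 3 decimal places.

-0.502

r = Cov(X,Y) / (s_X · s_Y) = -127.87 / (10.75 × 23.68)
  = -127.87 / 254.5600 ≈ -0.502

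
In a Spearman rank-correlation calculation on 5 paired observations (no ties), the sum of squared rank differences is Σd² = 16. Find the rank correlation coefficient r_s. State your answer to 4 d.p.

0.2000

ρ = 1 − 6Σd² / [n(n²−1)] = 1 − 6×16 / (5×24)
  = 1 − 96/120 = 1 − 0.80000 ≈ 0.2000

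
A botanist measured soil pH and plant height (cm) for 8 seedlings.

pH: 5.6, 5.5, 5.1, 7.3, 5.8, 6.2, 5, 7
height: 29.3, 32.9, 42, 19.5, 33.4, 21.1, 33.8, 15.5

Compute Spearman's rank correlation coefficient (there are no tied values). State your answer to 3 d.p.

-0.881

Rank pH: 4, 3, 2, 8, 5, 6, 1, 7
Rank height: 4, 5, 8, 2, 6, 3, 7, 1
d = rank(pH) − rank(height): 0, -2, -6, 6, -1, 3, -6, 6; Σd² = 158
ρ = 1 − 6Σd² / [n(n²−1)] = 1 − 6×158 / (8×63) = 1 − 948/504 ≈ -0.881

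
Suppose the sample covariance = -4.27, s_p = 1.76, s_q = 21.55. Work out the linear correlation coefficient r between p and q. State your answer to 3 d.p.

r = Cov(p,q) / (s_p · s_q) = -4.27 / (1.76 × 21.55)
  = -4.27 / 37.9280 ≈ -0.113

-0.113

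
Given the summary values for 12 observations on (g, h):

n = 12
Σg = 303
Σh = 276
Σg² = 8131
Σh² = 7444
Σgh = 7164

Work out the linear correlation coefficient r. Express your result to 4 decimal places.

0.2688

r = (nΣgh − ΣgΣh) / √[(nΣg² − (Σg)²)(nΣh² − (Σh)²)]
Numerator: 12×7164 − 303×276 = 2340
Denominator: √[(97572 − 91809)(89328 − 76176)] = √[5763 × 13152] = 8706.0310
r = 2340 / 8706.0310 ≈ 0.2688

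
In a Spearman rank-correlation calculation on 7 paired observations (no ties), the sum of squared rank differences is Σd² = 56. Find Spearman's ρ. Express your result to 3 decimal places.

ρ = 1 − 6Σd² / [n(n²−1)] = 1 − 6×56 / (7×48)
  = 1 − 336/336 = 1 − 1.0000 ≈ 0.000

0.000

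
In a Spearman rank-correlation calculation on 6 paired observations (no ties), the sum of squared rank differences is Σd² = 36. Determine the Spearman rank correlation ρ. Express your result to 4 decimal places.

-0.0286

ρ = 1 − 6Σd² / [n(n²−1)] = 1 − 6×36 / (6×35)
  = 1 − 216/210 = 1 − 1.02857 ≈ -0.0286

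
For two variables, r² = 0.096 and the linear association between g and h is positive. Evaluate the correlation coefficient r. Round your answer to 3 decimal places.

0.310

|r| = √0.096 = 0.310
The association is positive, so r = 0.310.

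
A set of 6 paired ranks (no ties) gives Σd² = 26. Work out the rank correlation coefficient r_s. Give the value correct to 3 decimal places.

ρ = 1 − 6Σd² / [n(n²−1)] = 1 − 6×26 / (6×35)
  = 1 − 156/210 = 1 − 0.7429 ≈ 0.257

0.257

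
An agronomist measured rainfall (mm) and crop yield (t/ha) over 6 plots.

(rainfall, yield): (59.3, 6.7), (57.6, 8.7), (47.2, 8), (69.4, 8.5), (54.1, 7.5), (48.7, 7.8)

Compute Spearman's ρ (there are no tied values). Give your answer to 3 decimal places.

Rank rainfall: 5, 4, 1, 6, 3, 2
Rank yield: 1, 6, 4, 5, 2, 3
d = rank(rainfall) − rank(yield): 4, -2, -3, 1, 1, -1; Σd² = 32
ρ = 1 − 6Σd² / [n(n²−1)] = 1 − 6×32 / (6×35) = 1 − 192/210 ≈ 0.086

0.086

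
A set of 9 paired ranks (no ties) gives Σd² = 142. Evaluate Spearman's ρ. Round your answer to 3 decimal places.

-0.183

ρ = 1 − 6Σd² / [n(n²−1)] = 1 − 6×142 / (9×80)
  = 1 − 852/720 = 1 − 1.1833 ≈ -0.183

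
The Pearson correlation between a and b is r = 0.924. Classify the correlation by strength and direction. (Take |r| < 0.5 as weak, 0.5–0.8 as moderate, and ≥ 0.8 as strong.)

strong positive

r = 0.924 > 0 so the relationship is positive.
|r| = 0.924, which falls in the strong range.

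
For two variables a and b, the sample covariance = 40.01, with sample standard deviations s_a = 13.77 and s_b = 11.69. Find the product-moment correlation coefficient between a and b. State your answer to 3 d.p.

r = Cov(a,b) / (s_a · s_b) = 40.01 / (13.77 × 11.69)
  = 40.01 / 160.9713 ≈ 0.249

0.249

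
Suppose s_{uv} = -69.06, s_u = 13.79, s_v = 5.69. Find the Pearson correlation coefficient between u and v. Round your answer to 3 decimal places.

-0.880

r = Cov(u,v) / (s_u · s_v) = -69.06 / (13.79 × 5.69)
  = -69.06 / 78.4651 ≈ -0.880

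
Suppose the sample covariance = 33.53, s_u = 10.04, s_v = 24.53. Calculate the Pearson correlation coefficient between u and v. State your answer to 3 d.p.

0.136

r = Cov(u,v) / (s_u · s_v) = 33.53 / (10.04 × 24.53)
  = 33.53 / 246.2812 ≈ 0.136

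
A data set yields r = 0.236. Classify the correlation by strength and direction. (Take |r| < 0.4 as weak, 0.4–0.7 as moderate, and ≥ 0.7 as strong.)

r = 0.236 > 0 so the relationship is positive.
|r| = 0.236, which falls in the weak range.

weak positive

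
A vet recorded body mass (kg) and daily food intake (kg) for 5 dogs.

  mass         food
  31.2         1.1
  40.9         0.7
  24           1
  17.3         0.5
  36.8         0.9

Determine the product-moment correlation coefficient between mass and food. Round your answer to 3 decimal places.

n = 5, Σx = 150.2, Σy = 4.2, Σx² = 4875.78, Σy² = 3.76, Σxy = 128.72
nΣxy − ΣxΣy = 643.6 − 630.84 = 12.76
nΣx² − (Σx)² = 24378.9 − 22560.04 = 1818.86; nΣy² − (Σy)² = 18.8 − 17.64 = 1.16
r = 12.76 / √(1818.86 × 1.16) = 12.76 / 45.9334 ≈ 0.278

0.278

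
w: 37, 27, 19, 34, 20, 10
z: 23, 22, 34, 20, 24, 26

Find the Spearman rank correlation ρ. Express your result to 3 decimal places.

Rank w: 6, 4, 2, 5, 3, 1
Rank z: 3, 2, 6, 1, 4, 5
d = rank(w) − rank(z): 3, 2, -4, 4, -1, -4; Σd² = 62
ρ = 1 − 6Σd² / [n(n²−1)] = 1 − 6×62 / (6×35) = 1 − 372/210 ≈ -0.771

-0.771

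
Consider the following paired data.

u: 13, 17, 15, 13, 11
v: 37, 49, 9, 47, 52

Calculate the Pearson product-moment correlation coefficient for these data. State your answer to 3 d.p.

-0.282

n = 5, Σu = 69, Σv = 194, Σu² = 973, Σv² = 8764, Σuv = 2632
nΣuv − ΣuΣv = 13160 − 13386 = -226
nΣu² − (Σu)² = 4865 − 4761 = 104; nΣv² − (Σv)² = 43820 − 37636 = 6184
r = -226 / √(104 × 6184) = -226 / 801.9576 ≈ -0.282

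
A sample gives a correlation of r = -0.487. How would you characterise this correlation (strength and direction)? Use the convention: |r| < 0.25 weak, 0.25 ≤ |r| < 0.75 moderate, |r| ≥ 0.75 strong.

r = -0.487 < 0 so the relationship is negative.
|r| = 0.487, which falls in the moderate range.

moderate negative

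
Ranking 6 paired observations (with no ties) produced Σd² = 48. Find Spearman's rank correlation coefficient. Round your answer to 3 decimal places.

-0.371

ρ = 1 − 6Σd² / [n(n²−1)] = 1 − 6×48 / (6×35)
  = 1 − 288/210 = 1 − 1.3714 ≈ -0.371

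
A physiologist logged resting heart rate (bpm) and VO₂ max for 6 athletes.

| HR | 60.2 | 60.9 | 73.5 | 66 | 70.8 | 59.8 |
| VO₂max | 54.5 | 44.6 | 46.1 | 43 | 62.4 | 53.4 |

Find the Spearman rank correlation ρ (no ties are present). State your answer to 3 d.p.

-0.086

Rank HR: 2, 3, 6, 4, 5, 1
Rank VO₂max: 5, 2, 3, 1, 6, 4
d = rank(HR) − rank(VO₂max): -3, 1, 3, 3, -1, -3; Σd² = 38
ρ = 1 − 6Σd² / [n(n²−1)] = 1 − 6×38 / (6×35) = 1 − 228/210 ≈ -0.086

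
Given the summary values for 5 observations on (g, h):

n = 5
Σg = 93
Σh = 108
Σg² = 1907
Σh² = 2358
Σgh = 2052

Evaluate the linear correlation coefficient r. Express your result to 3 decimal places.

0.646

r = (nΣgh − ΣgΣh) / √[(nΣg² − (Σg)²)(nΣh² − (Σh)²)]
Numerator: 5×2052 − 93×108 = 216
Denominator: √[(9535 − 8649)(11790 − 11664)] = √[886 × 126] = 334.1197
r = 216 / 334.1197 ≈ 0.646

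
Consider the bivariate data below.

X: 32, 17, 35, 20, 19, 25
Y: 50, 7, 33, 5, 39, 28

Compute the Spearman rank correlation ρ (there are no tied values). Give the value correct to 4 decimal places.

0.4286

Rank X: 5, 1, 6, 3, 2, 4
Rank Y: 6, 2, 4, 1, 5, 3
d = rank(X) − rank(Y): -1, -1, 2, 2, -3, 1; Σd² = 20
ρ = 1 − 6Σd² / [n(n²−1)] = 1 − 6×20 / (6×35) = 1 − 120/210 ≈ 0.4286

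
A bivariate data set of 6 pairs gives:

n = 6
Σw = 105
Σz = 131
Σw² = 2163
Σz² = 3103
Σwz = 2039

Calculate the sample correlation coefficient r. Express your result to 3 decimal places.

-0.902

r = (nΣwz − ΣwΣz) / √[(nΣw² − (Σw)²)(nΣz² − (Σz)²)]
Numerator: 6×2039 − 105×131 = -1521
Denominator: √[(12978 − 11025)(18618 − 17161)] = √[1953 × 1457] = 1686.8672
r = -1521 / 1686.8672 ≈ -0.902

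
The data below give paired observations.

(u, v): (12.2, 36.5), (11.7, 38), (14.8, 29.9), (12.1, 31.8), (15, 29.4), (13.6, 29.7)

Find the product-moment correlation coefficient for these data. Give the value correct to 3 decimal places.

-0.822

n = 6, Σu = 79.4, Σv = 195.3, Σu² = 1061.14, Σv² = 6427.95, Σuv = 2562.12
nΣuv − ΣuΣv = 15372.72 − 15506.82 = -134.1
nΣu² − (Σu)² = 6366.84 − 6304.36 = 62.48; nΣv² − (Σv)² = 38567.7 − 38142.09 = 425.61
r = -134.1 / √(62.48 × 425.61) = -134.1 / 163.0709 ≈ -0.822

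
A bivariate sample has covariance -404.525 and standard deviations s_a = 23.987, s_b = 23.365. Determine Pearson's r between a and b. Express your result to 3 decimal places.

-0.722

r = Cov(a,b) / (s_a · s_b) = -404.525 / (23.987 × 23.365)
  = -404.525 / 560.4563 ≈ -0.722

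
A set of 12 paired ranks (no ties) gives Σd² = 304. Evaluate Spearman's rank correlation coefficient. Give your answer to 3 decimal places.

ρ = 1 − 6Σd² / [n(n²−1)] = 1 − 6×304 / (12×143)
  = 1 − 1824/1716 = 1 − 1.0629 ≈ -0.063

-0.063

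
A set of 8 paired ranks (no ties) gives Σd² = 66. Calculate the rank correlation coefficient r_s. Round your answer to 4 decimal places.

0.2143

ρ = 1 − 6Σd² / [n(n²−1)] = 1 − 6×66 / (8×63)
  = 1 − 396/504 = 1 − 0.78571 ≈ 0.2143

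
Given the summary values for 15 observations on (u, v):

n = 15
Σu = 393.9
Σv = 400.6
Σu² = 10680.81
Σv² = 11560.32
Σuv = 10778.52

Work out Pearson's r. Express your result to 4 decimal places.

0.4802

r = (nΣuv − ΣuΣv) / √[(nΣu² − (Σu)²)(nΣv² − (Σv)²)]
Numerator: 15×10778.52 − 393.9×400.6 = 3881.46
Denominator: √[(160212.15 − 155157.21)(173404.8 − 160480.36)] = √[5054.94 × 12924.44] = 8082.8379
r = 3881.46 / 8082.8379 ≈ 0.4802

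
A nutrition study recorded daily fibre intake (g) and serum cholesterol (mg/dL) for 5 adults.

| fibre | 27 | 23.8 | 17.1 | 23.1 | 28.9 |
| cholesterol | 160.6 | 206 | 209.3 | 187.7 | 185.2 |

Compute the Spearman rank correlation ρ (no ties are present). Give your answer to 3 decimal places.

-0.800

Rank fibre: 4, 3, 1, 2, 5
Rank cholesterol: 1, 4, 5, 3, 2
d = rank(fibre) − rank(cholesterol): 3, -1, -4, -1, 3; Σd² = 36
ρ = 1 − 6Σd² / [n(n²−1)] = 1 − 6×36 / (5×24) = 1 − 216/120 ≈ -0.800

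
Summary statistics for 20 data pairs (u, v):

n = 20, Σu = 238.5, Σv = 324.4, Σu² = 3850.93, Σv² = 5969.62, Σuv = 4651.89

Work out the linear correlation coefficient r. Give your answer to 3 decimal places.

r = (nΣuv − ΣuΣv) / √[(nΣu² − (Σu)²)(nΣv² − (Σv)²)]
Numerator: 20×4651.89 − 238.5×324.4 = 15668.4
Denominator: √[(77018.6 − 56882.25)(119392.4 − 105235.36)] = √[20136.35 × 14157.04] = 16884.0491
r = 15668.4 / 16884.0491 ≈ 0.928

0.928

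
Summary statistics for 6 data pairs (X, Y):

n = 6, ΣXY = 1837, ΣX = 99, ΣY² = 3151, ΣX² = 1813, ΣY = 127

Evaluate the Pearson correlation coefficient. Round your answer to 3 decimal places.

-0.897

r = (nΣXY − ΣXΣY) / √[(nΣX² − (ΣX)²)(nΣY² − (ΣY)²)]
Numerator: 6×1837 − 99×127 = -1551
Denominator: √[(10878 − 9801)(18906 − 16129)] = √[1077 × 2777] = 1729.4013
r = -1551 / 1729.4013 ≈ -0.897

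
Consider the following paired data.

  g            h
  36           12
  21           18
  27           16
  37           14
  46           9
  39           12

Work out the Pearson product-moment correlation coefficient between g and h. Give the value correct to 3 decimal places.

n = 6, Σg = 206, Σh = 81, Σg² = 7472, Σh² = 1145, Σgh = 2642
nΣgh − ΣgΣh = 15852 − 16686 = -834
nΣg² − (Σg)² = 44832 − 42436 = 2396; nΣh² − (Σh)² = 6870 − 6561 = 309
r = -834 / √(2396 × 309) = -834 / 860.4441 ≈ -0.969

-0.969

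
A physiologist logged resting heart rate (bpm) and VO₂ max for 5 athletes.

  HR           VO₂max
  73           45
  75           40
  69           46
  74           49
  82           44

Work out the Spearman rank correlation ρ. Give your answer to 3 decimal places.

Rank HR: 2, 4, 1, 3, 5
Rank VO₂max: 3, 1, 4, 5, 2
d = rank(HR) − rank(VO₂max): -1, 3, -3, -2, 3; Σd² = 32
ρ = 1 − 6Σd² / [n(n²−1)] = 1 − 6×32 / (5×24) = 1 − 192/120 ≈ -0.600

-0.600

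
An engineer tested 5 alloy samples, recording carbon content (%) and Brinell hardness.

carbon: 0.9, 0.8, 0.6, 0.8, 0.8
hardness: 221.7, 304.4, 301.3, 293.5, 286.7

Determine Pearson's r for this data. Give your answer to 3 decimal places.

-0.664

n = 5, Σx = 3.9, Σy = 1407.6, Σx² = 3.09, Σy² = 400931.08, Σxy = 1087.99
nΣxy − ΣxΣy = 5439.95 − 5489.64 = -49.69
nΣx² − (Σx)² = 15.45 − 15.21 = 0.24; nΣy² − (Σy)² = 2004655.4 − 1981337.76 = 23317.64
r = -49.69 / √(0.24 × 23317.64) = -49.69 / 74.8080 ≈ -0.664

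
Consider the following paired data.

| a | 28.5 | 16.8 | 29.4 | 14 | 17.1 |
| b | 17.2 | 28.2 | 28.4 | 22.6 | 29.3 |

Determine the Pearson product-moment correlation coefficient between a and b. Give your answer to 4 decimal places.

n = 5, Σa = 105.8, Σb = 125.7, Σa² = 2447.26, Σb² = 3266.89, Σab = 2616.35
nΣab − ΣaΣb = 13081.75 − 13299.06 = -217.31
nΣa² − (Σa)² = 12236.3 − 11193.64 = 1042.66; nΣb² − (Σb)² = 16334.45 − 15800.49 = 533.96
r = -217.31 / √(1042.66 × 533.96) = -217.31 / 746.1493 ≈ -0.2912

-0.2912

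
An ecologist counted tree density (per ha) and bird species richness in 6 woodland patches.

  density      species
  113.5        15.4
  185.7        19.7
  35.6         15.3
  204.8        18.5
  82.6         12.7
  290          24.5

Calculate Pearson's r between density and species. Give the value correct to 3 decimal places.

n = 6, Σx = 912.2, Σy = 106.1, Σx² = 181499.9, Σy² = 1963.13, Σxy = 17893.69
nΣxy − ΣxΣy = 107362.14 − 96784.42 = 10577.72
nΣx² − (Σx)² = 1088999.4 − 832108.84 = 256890.56; nΣy² − (Σy)² = 11778.78 − 11257.21 = 521.57
r = 10577.72 / √(256890.56 × 521.57) = 10577.72 / 11575.2499 ≈ 0.914

0.914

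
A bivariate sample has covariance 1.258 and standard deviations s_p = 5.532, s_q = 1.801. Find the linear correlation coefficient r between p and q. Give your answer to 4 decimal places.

0.1263

r = Cov(p,q) / (s_p · s_q) = 1.258 / (5.532 × 1.801)
  = 1.258 / 9.9631 ≈ 0.1263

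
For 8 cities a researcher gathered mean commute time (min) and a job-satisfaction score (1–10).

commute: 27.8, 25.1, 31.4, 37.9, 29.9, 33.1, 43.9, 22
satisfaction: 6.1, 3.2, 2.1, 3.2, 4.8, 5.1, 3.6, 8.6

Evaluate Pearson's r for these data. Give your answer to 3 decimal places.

-0.546

n = 8, Σx = 251.1, Σy = 36.7, Σx² = 8226.05, Σy² = 198.07, Σxy = 1096.69
nΣxy − ΣxΣy = 8773.52 − 9215.37 = -441.85
nΣx² − (Σx)² = 65808.4 − 63051.21 = 2757.19; nΣy² − (Σy)² = 1584.56 − 1346.89 = 237.67
r = -441.85 / √(2757.19 × 237.67) = -441.85 / 809.5069 ≈ -0.546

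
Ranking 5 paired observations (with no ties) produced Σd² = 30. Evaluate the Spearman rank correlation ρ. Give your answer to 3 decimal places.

-0.500

ρ = 1 − 6Σd² / [n(n²−1)] = 1 − 6×30 / (5×24)
  = 1 − 180/120 = 1 − 1.5000 ≈ -0.500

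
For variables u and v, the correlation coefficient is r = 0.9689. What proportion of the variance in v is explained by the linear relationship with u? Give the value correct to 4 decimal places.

0.9388

r² = (0.9689)² = 0.9388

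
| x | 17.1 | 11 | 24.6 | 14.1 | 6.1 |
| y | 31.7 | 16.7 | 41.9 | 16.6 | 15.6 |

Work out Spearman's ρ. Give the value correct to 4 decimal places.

Rank x: 4, 2, 5, 3, 1
Rank y: 4, 3, 5, 2, 1
d = rank(x) − rank(y): 0, -1, 0, 1, 0; Σd² = 2
ρ = 1 − 6Σd² / [n(n²−1)] = 1 − 6×2 / (5×24) = 1 − 12/120 ≈ 0.9000

0.9000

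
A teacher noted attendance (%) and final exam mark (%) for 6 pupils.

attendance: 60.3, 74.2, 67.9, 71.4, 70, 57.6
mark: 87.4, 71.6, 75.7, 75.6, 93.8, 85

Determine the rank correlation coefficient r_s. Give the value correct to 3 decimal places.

Rank attendance: 2, 6, 3, 5, 4, 1
Rank mark: 5, 1, 3, 2, 6, 4
d = rank(attendance) − rank(mark): -3, 5, 0, 3, -2, -3; Σd² = 56
ρ = 1 − 6Σd² / [n(n²−1)] = 1 − 6×56 / (6×35) = 1 − 336/210 ≈ -0.600

-0.600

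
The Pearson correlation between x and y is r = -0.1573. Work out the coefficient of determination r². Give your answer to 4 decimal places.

0.0247

r² = (-0.1573)² = 0.0247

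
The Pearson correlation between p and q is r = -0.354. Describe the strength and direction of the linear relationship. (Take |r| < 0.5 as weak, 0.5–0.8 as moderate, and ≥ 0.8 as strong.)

r = -0.354 < 0 so the relationship is negative.
|r| = 0.354, which falls in the weak range.

weak negative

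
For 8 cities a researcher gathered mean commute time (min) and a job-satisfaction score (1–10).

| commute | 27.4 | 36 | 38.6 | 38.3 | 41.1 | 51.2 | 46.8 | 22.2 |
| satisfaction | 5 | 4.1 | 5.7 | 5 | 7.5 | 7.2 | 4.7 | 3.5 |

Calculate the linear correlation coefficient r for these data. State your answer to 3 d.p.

n = 8, Σx = 301.6, Σy = 42.7, Σx² = 11997.34, Σy² = 241.73, Σxy = 1670.67
nΣxy − ΣxΣy = 13365.36 − 12878.32 = 487.04
nΣx² − (Σx)² = 95978.72 − 90962.56 = 5016.16; nΣy² − (Σy)² = 1933.84 − 1823.29 = 110.55
r = 487.04 / √(5016.16 × 110.55) = 487.04 / 744.6721 ≈ 0.654

0.654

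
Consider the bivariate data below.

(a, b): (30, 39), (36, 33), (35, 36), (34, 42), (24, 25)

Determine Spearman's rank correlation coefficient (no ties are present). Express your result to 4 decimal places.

Rank a: 2, 5, 4, 3, 1
Rank b: 4, 2, 3, 5, 1
d = rank(a) − rank(b): -2, 3, 1, -2, 0; Σd² = 18
ρ = 1 − 6Σd² / [n(n²−1)] = 1 − 6×18 / (5×24) = 1 − 108/120 ≈ 0.1000

0.1000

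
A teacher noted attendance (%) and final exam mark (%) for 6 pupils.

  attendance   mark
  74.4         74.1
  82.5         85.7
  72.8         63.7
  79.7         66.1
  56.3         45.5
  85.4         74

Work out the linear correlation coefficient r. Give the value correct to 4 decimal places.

0.8707

n = 6, Σx = 451.1, Σy = 409.1, Σx² = 34456.39, Σy² = 28808.45, Σxy = 31370.07
nΣxy − ΣxΣy = 188220.42 − 184545.01 = 3675.41
nΣx² − (Σx)² = 206738.34 − 203491.21 = 3247.13; nΣy² − (Σy)² = 172850.7 − 167362.81 = 5487.89
r = 3675.41 / √(3247.13 × 5487.89) = 3675.41 / 4221.3614 ≈ 0.8707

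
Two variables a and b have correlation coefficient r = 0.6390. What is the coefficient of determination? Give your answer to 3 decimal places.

0.408

r² = (0.6390)² = 0.408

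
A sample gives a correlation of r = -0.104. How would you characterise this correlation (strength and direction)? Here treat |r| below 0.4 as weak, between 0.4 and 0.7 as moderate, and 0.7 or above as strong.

weak negative

r = -0.104 < 0 so the relationship is negative.
|r| = 0.104, which falls in the weak range.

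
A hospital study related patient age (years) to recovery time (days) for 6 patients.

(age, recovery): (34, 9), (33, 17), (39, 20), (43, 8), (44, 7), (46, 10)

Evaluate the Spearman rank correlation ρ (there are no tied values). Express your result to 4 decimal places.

Rank age: 2, 1, 3, 4, 5, 6
Rank recovery: 3, 5, 6, 2, 1, 4
d = rank(age) − rank(recovery): -1, -4, -3, 2, 4, 2; Σd² = 50
ρ = 1 − 6Σd² / [n(n²−1)] = 1 − 6×50 / (6×35) = 1 − 300/210 ≈ -0.4286

-0.4286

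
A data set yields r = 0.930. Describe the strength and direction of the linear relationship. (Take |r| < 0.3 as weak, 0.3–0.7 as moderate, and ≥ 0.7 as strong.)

strong positive

r = 0.930 > 0 so the relationship is positive.
|r| = 0.930, which falls in the strong range.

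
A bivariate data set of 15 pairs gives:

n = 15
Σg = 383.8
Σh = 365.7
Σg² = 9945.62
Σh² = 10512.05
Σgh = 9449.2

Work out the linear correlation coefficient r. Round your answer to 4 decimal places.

0.2059

r = (nΣgh − ΣgΣh) / √[(nΣg² − (Σg)²)(nΣh² − (Σh)²)]
Numerator: 15×9449.2 − 383.8×365.7 = 1382.34
Denominator: √[(149184.3 − 147302.44)(157680.75 − 133736.49)] = √[1881.86 × 23944.26] = 6712.6556
r = 1382.34 / 6712.6556 ≈ 0.2059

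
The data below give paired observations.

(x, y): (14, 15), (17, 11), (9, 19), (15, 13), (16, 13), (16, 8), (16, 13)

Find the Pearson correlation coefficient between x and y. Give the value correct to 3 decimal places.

-0.854

n = 7, Σx = 103, Σy = 92, Σx² = 1559, Σy² = 1278, Σxy = 1307
nΣxy − ΣxΣy = 9149 − 9476 = -327
nΣx² − (Σx)² = 10913 − 10609 = 304; nΣy² − (Σy)² = 8946 − 8464 = 482
r = -327 / √(304 × 482) = -327 / 382.7898 ≈ -0.854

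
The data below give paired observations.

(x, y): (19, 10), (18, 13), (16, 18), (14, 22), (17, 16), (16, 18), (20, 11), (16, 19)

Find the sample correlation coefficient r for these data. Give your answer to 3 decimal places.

n = 8, Σx = 136, Σy = 127, Σx² = 2338, Σy² = 2139, Σxy = 2104
nΣxy − ΣxΣy = 16832 − 17272 = -440
nΣx² − (Σx)² = 18704 − 18496 = 208; nΣy² − (Σy)² = 17112 − 16129 = 983
r = -440 / √(208 × 983) = -440 / 452.1770 ≈ -0.973

-0.973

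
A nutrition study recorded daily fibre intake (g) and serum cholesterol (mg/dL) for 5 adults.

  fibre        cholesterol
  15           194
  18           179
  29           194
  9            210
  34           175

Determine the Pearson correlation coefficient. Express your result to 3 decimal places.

-0.688

n = 5, Σx = 105, Σy = 952, Σx² = 2627, Σy² = 182038, Σxy = 19598
nΣxy − ΣxΣy = 97990 − 99960 = -1970
nΣx² − (Σx)² = 13135 − 11025 = 2110; nΣy² − (Σy)² = 910190 − 906304 = 3886
r = -1970 / √(2110 × 3886) = -1970 / 2863.4699 ≈ -0.688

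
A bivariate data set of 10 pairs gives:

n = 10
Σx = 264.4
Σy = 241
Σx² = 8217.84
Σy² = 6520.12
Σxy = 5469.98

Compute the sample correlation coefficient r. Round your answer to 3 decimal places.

-0.965

r = (nΣxy − ΣxΣy) / √[(nΣx² − (Σx)²)(nΣy² − (Σy)²)]
Numerator: 10×5469.98 − 264.4×241 = -9020.6
Denominator: √[(82178.4 − 69907.36)(65201.2 − 58081)] = √[12271.04 × 7120.2] = 9347.3129
r = -9020.6 / 9347.3129 ≈ -0.965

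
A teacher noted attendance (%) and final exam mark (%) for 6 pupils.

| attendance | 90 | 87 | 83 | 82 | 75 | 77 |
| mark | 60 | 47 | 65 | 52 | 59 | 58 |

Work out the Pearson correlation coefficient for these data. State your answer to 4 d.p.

-0.2014

n = 6, Σx = 494, Σy = 341, Σx² = 40836, Σy² = 19583, Σxy = 28039
nΣxy − ΣxΣy = 168234 − 168454 = -220
nΣx² − (Σx)² = 245016 − 244036 = 980; nΣy² − (Σy)² = 117498 − 116281 = 1217
r = -220 / √(980 × 1217) = -220 / 1092.0897 ≈ -0.2014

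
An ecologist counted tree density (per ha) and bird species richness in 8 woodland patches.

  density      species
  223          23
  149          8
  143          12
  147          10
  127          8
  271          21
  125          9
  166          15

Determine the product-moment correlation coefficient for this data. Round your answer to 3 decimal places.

n = 8, Σx = 1351, Σy = 106, Σx² = 246739, Σy² = 1648, Σxy = 19829
nΣxy − ΣxΣy = 158632 − 143206 = 15426
nΣx² − (Σx)² = 1973912 − 1825201 = 148711; nΣy² − (Σy)² = 13184 − 11236 = 1948
r = 15426 / √(148711 × 1948) = 15426 / 17020.2535 ≈ 0.906

0.906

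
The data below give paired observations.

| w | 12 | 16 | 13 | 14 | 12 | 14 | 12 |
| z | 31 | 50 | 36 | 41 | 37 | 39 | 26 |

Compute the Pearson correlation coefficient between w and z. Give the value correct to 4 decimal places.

0.9043

n = 7, Σw = 93, Σz = 260, Σw² = 1249, Σz² = 10004, Σwz = 3516
nΣwz − ΣwΣz = 24612 − 24180 = 432
nΣw² − (Σw)² = 8743 − 8649 = 94; nΣz² − (Σz)² = 70028 − 67600 = 2428
r = 432 / √(94 × 2428) = 432 / 477.7363 ≈ 0.9043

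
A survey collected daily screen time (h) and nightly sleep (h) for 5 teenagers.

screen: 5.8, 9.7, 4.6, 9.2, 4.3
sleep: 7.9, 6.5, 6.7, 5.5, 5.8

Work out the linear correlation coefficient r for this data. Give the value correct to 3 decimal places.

n = 5, Σx = 33.6, Σy = 32.4, Σx² = 252.02, Σy² = 213.44, Σxy = 215.23
nΣxy − ΣxΣy = 1076.15 − 1088.64 = -12.49
nΣx² − (Σx)² = 1260.1 − 1128.96 = 131.14; nΣy² − (Σy)² = 1067.2 − 1049.76 = 17.44
r = -12.49 / √(131.14 × 17.44) = -12.49 / 47.8234 ≈ -0.261

-0.261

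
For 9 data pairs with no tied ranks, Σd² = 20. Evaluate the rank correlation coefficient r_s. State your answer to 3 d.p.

0.833

ρ = 1 − 6Σd² / [n(n²−1)] = 1 − 6×20 / (9×80)
  = 1 − 120/720 = 1 − 0.1667 ≈ 0.833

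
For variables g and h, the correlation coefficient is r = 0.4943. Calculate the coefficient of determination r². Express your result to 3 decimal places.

0.244

r² = (0.4943)² = 0.244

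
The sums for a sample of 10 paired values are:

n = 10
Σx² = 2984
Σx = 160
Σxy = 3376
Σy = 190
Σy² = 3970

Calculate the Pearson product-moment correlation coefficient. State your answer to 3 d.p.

r = (nΣxy − ΣxΣy) / √[(nΣx² − (Σx)²)(nΣy² − (Σy)²)]
Numerator: 10×3376 − 160×190 = 3360
Denominator: √[(29840 − 25600)(39700 − 36100)] = √[4240 × 3600] = 3906.9169
r = 3360 / 3906.9169 ≈ 0.860

0.860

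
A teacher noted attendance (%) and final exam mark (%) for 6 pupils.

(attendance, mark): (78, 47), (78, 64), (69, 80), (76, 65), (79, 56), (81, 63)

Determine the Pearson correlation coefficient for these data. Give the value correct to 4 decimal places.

n = 6, Σx = 461, Σy = 375, Σx² = 35507, Σy² = 24035, Σxy = 28645
nΣxy − ΣxΣy = 171870 − 172875 = -1005
nΣx² − (Σx)² = 213042 − 212521 = 521; nΣy² − (Σy)² = 144210 − 140625 = 3585
r = -1005 / √(521 × 3585) = -1005 / 1366.6693 ≈ -0.7354

-0.7354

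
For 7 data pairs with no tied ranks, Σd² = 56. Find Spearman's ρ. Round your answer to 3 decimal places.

0.000

ρ = 1 − 6Σd² / [n(n²−1)] = 1 − 6×56 / (7×48)
  = 1 − 336/336 = 1 − 1.0000 ≈ 0.000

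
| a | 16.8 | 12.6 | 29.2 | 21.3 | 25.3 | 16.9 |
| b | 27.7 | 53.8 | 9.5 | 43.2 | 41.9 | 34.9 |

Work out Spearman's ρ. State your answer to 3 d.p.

Rank a: 2, 1, 6, 4, 5, 3
Rank b: 2, 6, 1, 5, 4, 3
d = rank(a) − rank(b): 0, -5, 5, -1, 1, 0; Σd² = 52
ρ = 1 − 6Σd² / [n(n²−1)] = 1 − 6×52 / (6×35) = 1 − 312/210 ≈ -0.486

-0.486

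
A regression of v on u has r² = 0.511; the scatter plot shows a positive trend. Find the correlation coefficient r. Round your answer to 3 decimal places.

|r| = √0.511 = 0.715
The association is positive, so r = 0.715.

0.715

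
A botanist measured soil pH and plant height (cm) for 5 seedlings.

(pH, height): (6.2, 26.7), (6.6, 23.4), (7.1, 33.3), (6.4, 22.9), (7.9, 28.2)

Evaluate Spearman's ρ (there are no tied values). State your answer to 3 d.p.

0.600

Rank pH: 1, 3, 4, 2, 5
Rank height: 3, 2, 5, 1, 4
d = rank(pH) − rank(height): -2, 1, -1, 1, 1; Σd² = 8
ρ = 1 − 6Σd² / [n(n²−1)] = 1 − 6×8 / (5×24) = 1 − 48/120 ≈ 0.600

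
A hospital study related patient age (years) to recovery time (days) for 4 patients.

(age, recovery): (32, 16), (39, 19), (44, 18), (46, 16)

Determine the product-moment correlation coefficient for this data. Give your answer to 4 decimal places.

0.1336

n = 4, Σx = 161, Σy = 69, Σx² = 6597, Σy² = 1197, Σxy = 2781
nΣxy − ΣxΣy = 11124 − 11109 = 15
nΣx² − (Σx)² = 26388 − 25921 = 467; nΣy² − (Σy)² = 4788 − 4761 = 27
r = 15 / √(467 × 27) = 15 / 112.2898 ≈ 0.1336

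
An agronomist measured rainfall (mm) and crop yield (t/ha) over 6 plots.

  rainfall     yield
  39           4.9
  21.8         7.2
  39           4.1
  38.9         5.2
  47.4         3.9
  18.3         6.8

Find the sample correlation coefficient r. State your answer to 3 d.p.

n = 6, Σx = 204.4, Σy = 32.1, Σx² = 7612.1, Σy² = 181.15, Σxy = 1019.54
nΣxy − ΣxΣy = 6117.24 − 6561.24 = -444
nΣx² − (Σx)² = 45672.6 − 41779.36 = 3893.24; nΣy² − (Σy)² = 1086.9 − 1030.41 = 56.49
r = -444 / √(3893.24 × 56.49) = -444 / 468.9660 ≈ -0.947

-0.947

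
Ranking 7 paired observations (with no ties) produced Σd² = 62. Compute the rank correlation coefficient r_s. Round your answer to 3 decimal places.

ρ = 1 − 6Σd² / [n(n²−1)] = 1 − 6×62 / (7×48)
  = 1 − 372/336 = 1 − 1.1071 ≈ -0.107

-0.107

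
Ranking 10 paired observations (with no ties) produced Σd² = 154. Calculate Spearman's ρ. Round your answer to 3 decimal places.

0.067

ρ = 1 − 6Σd² / [n(n²−1)] = 1 − 6×154 / (10×99)
  = 1 − 924/990 = 1 − 0.9333 ≈ 0.067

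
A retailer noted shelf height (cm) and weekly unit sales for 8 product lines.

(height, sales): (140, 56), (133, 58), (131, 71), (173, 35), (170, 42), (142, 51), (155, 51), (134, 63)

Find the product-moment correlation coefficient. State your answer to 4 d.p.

-0.9253

n = 8, Σx = 1178, Σy = 427, Σx² = 175424, Σy² = 23701, Σxy = 61639
nΣxy − ΣxΣy = 493112 − 503006 = -9894
nΣx² − (Σx)² = 1403392 − 1387684 = 15708; nΣy² − (Σy)² = 189608 − 182329 = 7279
r = -9894 / √(15708 × 7279) = -9894 / 10692.9197 ≈ -0.9253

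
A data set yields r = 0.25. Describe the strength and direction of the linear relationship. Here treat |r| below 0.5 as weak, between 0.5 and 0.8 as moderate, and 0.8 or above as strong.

r = 0.25 > 0 so the relationship is positive.
|r| = 0.25, which falls in the weak range.

weak positive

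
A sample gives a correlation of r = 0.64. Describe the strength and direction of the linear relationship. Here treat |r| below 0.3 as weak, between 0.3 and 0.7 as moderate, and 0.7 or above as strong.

moderate positive

r = 0.64 > 0 so the relationship is positive.
|r| = 0.64, which falls in the moderate range.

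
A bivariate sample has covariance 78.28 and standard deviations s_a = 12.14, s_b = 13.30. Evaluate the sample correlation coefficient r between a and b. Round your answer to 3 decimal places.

r = Cov(a,b) / (s_a · s_b) = 78.28 / (12.14 × 13.30)
  = 78.28 / 161.4620 ≈ 0.485

0.485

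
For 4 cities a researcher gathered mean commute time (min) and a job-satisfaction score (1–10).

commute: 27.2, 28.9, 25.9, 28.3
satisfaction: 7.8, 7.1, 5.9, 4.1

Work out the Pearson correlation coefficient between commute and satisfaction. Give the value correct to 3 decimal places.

n = 4, Σx = 110.3, Σy = 24.9, Σx² = 3046.75, Σy² = 162.87, Σxy = 686.19
nΣxy − ΣxΣy = 2744.76 − 2746.47 = -1.71
nΣx² − (Σx)² = 12187 − 12166.09 = 20.91; nΣy² − (Σy)² = 651.48 − 620.01 = 31.47
r = -1.71 / √(20.91 × 31.47) = -1.71 / 25.6522 ≈ -0.067

-0.067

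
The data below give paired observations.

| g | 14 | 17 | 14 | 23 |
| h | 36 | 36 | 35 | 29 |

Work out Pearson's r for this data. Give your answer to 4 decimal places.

n = 4, Σg = 68, Σh = 136, Σg² = 1210, Σh² = 4658, Σgh = 2273
nΣgh − ΣgΣh = 9092 − 9248 = -156
nΣg² − (Σg)² = 4840 − 4624 = 216; nΣh² − (Σh)² = 18632 − 18496 = 136
r = -156 / √(216 × 136) = -156 / 171.3943 ≈ -0.9102

-0.9102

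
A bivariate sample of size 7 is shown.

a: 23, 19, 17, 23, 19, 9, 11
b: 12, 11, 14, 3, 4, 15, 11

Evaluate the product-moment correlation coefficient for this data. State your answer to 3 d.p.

-0.559

n = 7, Σa = 121, Σb = 70, Σa² = 2271, Σb² = 832, Σab = 1124
nΣab − ΣaΣb = 7868 − 8470 = -602
nΣa² − (Σa)² = 15897 − 14641 = 1256; nΣb² − (Σb)² = 5824 − 4900 = 924
r = -602 / √(1256 × 924) = -602 / 1077.2855 ≈ -0.559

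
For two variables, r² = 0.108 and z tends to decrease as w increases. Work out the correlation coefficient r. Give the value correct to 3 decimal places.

-0.329

|r| = √0.108 = 0.329
The association is negative, so r = −0.329.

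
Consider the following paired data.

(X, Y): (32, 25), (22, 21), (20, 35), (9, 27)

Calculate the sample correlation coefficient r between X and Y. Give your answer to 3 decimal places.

-0.216

n = 4, ΣX = 83, ΣY = 108, ΣX² = 1989, ΣY² = 3020, ΣXY = 2205
nΣXY − ΣXΣY = 8820 − 8964 = -144
nΣX² − (ΣX)² = 7956 − 6889 = 1067; nΣY² − (ΣY)² = 12080 − 11664 = 416
r = -144 / √(1067 × 416) = -144 / 666.2372 ≈ -0.216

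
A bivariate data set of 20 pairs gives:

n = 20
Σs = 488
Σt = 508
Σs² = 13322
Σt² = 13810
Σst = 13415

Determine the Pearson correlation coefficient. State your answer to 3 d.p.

0.900

r = (nΣst − ΣsΣt) / √[(nΣs² − (Σs)²)(nΣt² − (Σt)²)]
Numerator: 20×13415 − 488×508 = 20396
Denominator: √[(266440 − 238144)(276200 − 258064)] = √[28296 × 18136] = 22653.3939
r = 20396 / 22653.3939 ≈ 0.900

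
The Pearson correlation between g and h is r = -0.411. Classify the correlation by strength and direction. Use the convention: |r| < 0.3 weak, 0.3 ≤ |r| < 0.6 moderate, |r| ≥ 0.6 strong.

r = -0.411 < 0 so the relationship is negative.
|r| = 0.411, which falls in the moderate range.

moderate negative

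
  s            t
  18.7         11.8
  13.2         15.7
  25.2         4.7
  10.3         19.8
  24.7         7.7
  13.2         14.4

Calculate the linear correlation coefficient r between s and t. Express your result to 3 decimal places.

n = 6, Σs = 105.3, Σt = 74.1, Σs² = 2049.39, Σt² = 1066.51, Σst = 1130.55
nΣst − ΣsΣt = 6783.3 − 7802.73 = -1019.43
nΣs² − (Σs)² = 12296.34 − 11088.09 = 1208.25; nΣt² − (Σt)² = 6399.06 − 5490.81 = 908.25
r = -1019.43 / √(1208.25 × 908.25) = -1019.43 / 1047.5653 ≈ -0.973

-0.973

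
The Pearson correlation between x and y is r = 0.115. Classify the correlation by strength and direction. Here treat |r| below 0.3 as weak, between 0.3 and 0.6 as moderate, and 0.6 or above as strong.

weak positive

r = 0.115 > 0 so the relationship is positive.
|r| = 0.115, which falls in the weak range.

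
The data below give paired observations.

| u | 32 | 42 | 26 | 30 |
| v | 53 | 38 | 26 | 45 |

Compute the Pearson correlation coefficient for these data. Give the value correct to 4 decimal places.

n = 4, Σu = 130, Σv = 162, Σu² = 4364, Σv² = 6954, Σuv = 5318
nΣuv − ΣuΣv = 21272 − 21060 = 212
nΣu² − (Σu)² = 17456 − 16900 = 556; nΣv² − (Σv)² = 27816 − 26244 = 1572
r = 212 / √(556 × 1572) = 212 / 934.8968 ≈ 0.2268

0.2268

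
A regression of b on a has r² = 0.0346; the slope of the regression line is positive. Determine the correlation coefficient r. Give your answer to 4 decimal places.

|r| = √0.0346 = 0.1860
The association is positive, so r = 0.1860.

0.1860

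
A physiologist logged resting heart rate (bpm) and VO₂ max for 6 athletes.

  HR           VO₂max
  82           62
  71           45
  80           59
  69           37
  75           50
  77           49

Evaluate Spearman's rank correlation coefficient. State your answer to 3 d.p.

Rank HR: 6, 2, 5, 1, 3, 4
Rank VO₂max: 6, 2, 5, 1, 4, 3
d = rank(HR) − rank(VO₂max): 0, 0, 0, 0, -1, 1; Σd² = 2
ρ = 1 − 6Σd² / [n(n²−1)] = 1 − 6×2 / (6×35) = 1 − 12/210 ≈ 0.943

0.943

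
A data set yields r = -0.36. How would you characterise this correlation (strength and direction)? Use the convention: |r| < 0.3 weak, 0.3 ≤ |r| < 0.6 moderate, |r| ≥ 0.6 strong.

r = -0.36 < 0 so the relationship is negative.
|r| = 0.36, which falls in the moderate range.

moderate negative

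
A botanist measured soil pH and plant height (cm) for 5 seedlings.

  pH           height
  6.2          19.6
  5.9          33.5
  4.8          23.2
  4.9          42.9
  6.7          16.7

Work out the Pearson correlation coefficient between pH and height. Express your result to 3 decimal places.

-0.613

n = 5, Σx = 28.5, Σy = 135.9, Σx² = 165.19, Σy² = 4163.95, Σxy = 752.63
nΣxy − ΣxΣy = 3763.15 − 3873.15 = -110
nΣx² − (Σx)² = 825.95 − 812.25 = 13.7; nΣy² − (Σy)² = 20819.75 − 18468.81 = 2350.94
r = -110 / √(13.7 × 2350.94) = -110 / 179.4655 ≈ -0.613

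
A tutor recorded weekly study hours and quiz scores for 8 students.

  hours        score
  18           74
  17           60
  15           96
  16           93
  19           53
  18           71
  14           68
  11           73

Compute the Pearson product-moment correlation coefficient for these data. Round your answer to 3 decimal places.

n = 8, Σx = 128, Σy = 588, Σx² = 2096, Σy² = 44744, Σxy = 9320
nΣxy − ΣxΣy = 74560 − 75264 = -704
nΣx² − (Σx)² = 16768 − 16384 = 384; nΣy² − (Σy)² = 357952 − 345744 = 12208
r = -704 / √(384 × 12208) = -704 / 2165.1494 ≈ -0.325

-0.325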